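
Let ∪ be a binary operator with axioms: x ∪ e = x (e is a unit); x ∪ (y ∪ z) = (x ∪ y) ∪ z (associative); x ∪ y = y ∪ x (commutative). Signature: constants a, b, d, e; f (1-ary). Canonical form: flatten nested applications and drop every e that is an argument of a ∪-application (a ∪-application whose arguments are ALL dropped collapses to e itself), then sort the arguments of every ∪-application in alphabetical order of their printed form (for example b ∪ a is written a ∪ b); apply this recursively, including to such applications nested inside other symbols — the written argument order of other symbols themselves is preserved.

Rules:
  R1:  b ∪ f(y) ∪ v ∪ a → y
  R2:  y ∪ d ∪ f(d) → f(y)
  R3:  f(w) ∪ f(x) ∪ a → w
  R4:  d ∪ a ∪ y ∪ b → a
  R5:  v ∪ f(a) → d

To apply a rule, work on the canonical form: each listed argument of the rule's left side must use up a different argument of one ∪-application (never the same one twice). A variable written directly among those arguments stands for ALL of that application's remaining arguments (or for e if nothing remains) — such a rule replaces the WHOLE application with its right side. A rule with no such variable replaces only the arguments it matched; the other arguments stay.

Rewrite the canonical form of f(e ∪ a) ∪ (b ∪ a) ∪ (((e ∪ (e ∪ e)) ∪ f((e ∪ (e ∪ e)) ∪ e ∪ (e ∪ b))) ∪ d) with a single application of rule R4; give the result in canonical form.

Canonical form:  a ∪ b ∪ d ∪ f(a) ∪ f(b)
Apply R4:  consuming a, b, d;  y := f(a) ∪ f(b)
The extension variable absorbs all remaining arguments, so the whole application is rewritten.
Result:  a

Answer: a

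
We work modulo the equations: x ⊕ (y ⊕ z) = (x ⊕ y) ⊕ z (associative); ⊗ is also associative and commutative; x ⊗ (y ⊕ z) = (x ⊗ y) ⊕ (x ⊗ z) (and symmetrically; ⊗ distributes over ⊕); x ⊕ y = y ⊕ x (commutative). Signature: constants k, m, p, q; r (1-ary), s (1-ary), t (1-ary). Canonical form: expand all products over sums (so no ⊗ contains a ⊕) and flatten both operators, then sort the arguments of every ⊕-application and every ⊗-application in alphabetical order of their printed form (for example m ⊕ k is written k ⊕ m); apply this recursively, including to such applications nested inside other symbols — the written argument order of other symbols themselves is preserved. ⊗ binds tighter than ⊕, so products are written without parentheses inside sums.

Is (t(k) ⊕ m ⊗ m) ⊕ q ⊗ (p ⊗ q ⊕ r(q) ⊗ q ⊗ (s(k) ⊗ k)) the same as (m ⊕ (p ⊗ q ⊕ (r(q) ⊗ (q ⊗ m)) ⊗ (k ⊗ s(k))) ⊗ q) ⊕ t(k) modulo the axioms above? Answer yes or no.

Left:  (t(k) ⊕ m ⊗ m) ⊕ q ⊗ (p ⊗ q ⊕ r(q) ⊗ q ⊗ (s(k) ⊗ k))
  Distribute:  t(k) ⊕ m ⊗ m ⊕ p ⊗ q ⊗ q ⊕ k ⊗ q ⊗ q ⊗ r(q) ⊗ s(k)
  Order the arguments:  k ⊗ q ⊗ q ⊗ r(q) ⊗ s(k) ⊕ m ⊗ m ⊕ p ⊗ q ⊗ q ⊕ t(k)
Right:  (m ⊕ (p ⊗ q ⊕ (r(q) ⊗ (q ⊗ m)) ⊗ (k ⊗ s(k))) ⊗ q) ⊕ t(k)
  Distribute:  m ⊕ p ⊗ q ⊗ q ⊕ k ⊗ m ⊗ q ⊗ q ⊗ r(q) ⊗ s(k) ⊕ t(k)
  Sort arguments:  k ⊗ m ⊗ q ⊗ q ⊗ r(q) ⊗ s(k) ⊕ m ⊕ p ⊗ q ⊗ q ⊕ t(k)

Answer: no — k ⊗ q ⊗ q ⊗ r(q) ⊗ s(k) ⊕ m ⊗ m ⊕ p ⊗ q ⊗ q ⊕ t(k) vs k ⊗ m ⊗ q ⊗ q ⊗ r(q) ⊗ s(k) ⊕ m ⊕ p ⊗ q ⊗ q ⊕ t(k)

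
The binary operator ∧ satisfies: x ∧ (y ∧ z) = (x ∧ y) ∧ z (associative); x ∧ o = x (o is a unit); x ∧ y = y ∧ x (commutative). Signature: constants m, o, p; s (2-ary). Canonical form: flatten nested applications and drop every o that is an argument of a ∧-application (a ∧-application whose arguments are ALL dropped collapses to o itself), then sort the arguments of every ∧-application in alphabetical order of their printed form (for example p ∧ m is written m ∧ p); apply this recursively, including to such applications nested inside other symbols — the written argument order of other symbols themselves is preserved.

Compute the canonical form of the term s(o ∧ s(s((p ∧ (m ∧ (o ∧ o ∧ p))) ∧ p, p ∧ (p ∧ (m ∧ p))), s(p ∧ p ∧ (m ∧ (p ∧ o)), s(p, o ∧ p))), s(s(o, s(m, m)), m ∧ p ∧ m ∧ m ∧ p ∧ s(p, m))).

Answer: s(s(s(m ∧ p ∧ p ∧ p, m ∧ p ∧ p ∧ p), s(m ∧ p ∧ p ∧ p, s(p, p))), s(s(o, s(m, m)), m ∧ m ∧ m ∧ p ∧ p ∧ s(p, m)))

Derivation:
Descend into:  o ∧ s(s((p ∧ (m ∧ (o ∧ o ∧ p))) ∧ p, p ∧ (p ∧ (m ∧ p))), s(p ∧ p ∧ (m ∧ (p ∧ o)), s(p, o ∧ p)))
Simplify inside:  s(s((p ∧ (m ∧ (o ∧ o ∧ p))) ∧ p, p ∧ (p ∧ (m ∧ p))), s(p ∧ p ∧ (m ∧ (p ∧ o)), s(p, o ∧ p)))  →  s(s(m ∧ p ∧ p ∧ p, m ∧ p ∧ p ∧ p), s(m ∧ p ∧ p ∧ p, s(p, p)))
Drop the unit:  drop o
Sort:  s(s(m ∧ p ∧ p ∧ p, m ∧ p ∧ p ∧ p), s(m ∧ p ∧ p ∧ p, s(p, p)))
Rebuild:  s(s(s(m ∧ p ∧ p ∧ p, m ∧ p ∧ p ∧ p), s(m ∧ p ∧ p ∧ p, s(p, p))), s(s(o, s(m, m)), m ∧ m ∧ m ∧ p ∧ p ∧ s(p, m)))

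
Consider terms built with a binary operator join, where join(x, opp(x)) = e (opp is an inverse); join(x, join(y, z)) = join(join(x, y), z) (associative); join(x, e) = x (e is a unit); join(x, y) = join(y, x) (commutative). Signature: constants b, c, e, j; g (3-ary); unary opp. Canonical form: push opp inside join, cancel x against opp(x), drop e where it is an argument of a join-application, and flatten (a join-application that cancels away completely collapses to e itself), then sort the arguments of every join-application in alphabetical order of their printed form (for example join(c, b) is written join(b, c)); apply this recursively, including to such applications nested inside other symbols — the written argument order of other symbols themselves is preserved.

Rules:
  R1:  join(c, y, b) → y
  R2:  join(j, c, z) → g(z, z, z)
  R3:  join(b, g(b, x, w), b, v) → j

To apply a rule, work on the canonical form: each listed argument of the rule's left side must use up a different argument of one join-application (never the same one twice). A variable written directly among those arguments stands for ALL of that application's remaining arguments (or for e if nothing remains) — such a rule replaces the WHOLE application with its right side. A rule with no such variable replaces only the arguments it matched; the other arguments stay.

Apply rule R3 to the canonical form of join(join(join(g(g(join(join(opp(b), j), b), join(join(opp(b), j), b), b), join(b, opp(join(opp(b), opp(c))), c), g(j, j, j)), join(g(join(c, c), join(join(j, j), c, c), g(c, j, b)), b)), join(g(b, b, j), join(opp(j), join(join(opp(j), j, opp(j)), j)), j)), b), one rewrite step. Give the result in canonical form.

Canonical form:  join(b, b, g(b, b, j), g(g(j, j, b), join(b, b, c, c), g(j, j, j)), g(join(c, c), join(c, c, j, j), g(c, j, b)))
R3 matches:  uses b, b, g(b, b, j);  v := join(g(g(j, j, b), join(b, b, c, c), g(j, j, j)), g(join(c, c), join(c, c, j, j), g(c, j, b))), w := j, x := b
Every leftover argument binds to the variable; the entire application is replaced.
Giving:  j

Answer: j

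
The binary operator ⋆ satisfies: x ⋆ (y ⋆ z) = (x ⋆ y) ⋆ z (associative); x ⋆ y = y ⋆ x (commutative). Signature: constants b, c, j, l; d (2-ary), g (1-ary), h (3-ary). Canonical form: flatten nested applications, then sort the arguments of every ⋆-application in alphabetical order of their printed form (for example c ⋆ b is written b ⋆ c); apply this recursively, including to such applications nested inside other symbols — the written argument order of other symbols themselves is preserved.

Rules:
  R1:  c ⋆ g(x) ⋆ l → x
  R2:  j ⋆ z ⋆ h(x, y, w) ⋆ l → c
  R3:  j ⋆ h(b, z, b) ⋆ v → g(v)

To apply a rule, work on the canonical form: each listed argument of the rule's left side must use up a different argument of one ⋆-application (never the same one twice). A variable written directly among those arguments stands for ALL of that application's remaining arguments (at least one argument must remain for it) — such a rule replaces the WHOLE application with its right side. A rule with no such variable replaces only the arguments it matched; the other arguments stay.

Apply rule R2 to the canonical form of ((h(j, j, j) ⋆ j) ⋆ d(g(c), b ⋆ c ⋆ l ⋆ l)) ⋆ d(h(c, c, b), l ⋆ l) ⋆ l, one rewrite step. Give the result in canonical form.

Canonical form:  d(g(c), b ⋆ c ⋆ l ⋆ l) ⋆ d(h(c, c, b), l ⋆ l) ⋆ h(j, j, j) ⋆ j ⋆ l
R2 matches:  uses h(j, j, j), j, l;  w := j, x := j, y := j, z := d(g(c), b ⋆ c ⋆ l ⋆ l) ⋆ d(h(c, c, b), l ⋆ l)
The variable takes the whole remainder — replace the entire application.
Giving:  c

Answer: c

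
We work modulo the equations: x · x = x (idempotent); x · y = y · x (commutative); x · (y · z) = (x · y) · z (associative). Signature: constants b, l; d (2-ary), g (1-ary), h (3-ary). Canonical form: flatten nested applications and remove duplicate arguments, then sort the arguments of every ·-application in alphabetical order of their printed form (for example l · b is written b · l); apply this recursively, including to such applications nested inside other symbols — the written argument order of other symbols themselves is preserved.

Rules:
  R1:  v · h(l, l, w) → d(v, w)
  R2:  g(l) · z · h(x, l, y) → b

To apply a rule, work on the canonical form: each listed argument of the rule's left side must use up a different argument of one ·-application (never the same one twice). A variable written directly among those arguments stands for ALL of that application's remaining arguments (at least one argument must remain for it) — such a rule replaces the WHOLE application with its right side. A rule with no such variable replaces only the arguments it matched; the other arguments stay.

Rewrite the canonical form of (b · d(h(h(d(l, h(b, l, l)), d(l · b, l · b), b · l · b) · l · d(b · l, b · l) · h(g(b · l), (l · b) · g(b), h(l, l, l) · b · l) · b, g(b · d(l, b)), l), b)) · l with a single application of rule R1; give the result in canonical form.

Answer: b · d(h(b · d(b · l, b · l) · h(d(l, h(b, l, l)), d(b · l, b · l), b · l) · h(g(b · l), b · g(b) · l, d(b · l, l)) · l, g(b · d(l, b)), l), b) · l

Derivation:
Canonical form:  b · d(h(b · d(b · l, b · l) · h(d(l, h(b, l, l)), d(b · l, b · l), b · l) · h(g(b · l), b · g(b) · l, b · h(l, l, l) · l) · l, g(b · d(l, b)), l), b) · l
Match R1:  consume h(l, l, l);  v := b · l, w := l
Every leftover argument binds to the variable; the entire application is replaced.
Result:  b · d(h(b · d(b · l, b · l) · h(d(l, h(b, l, l)), d(b · l, b · l), b · l) · h(g(b · l), b · g(b) · l, d(b · l, l)) · l, g(b · d(l, b)), l), b) · l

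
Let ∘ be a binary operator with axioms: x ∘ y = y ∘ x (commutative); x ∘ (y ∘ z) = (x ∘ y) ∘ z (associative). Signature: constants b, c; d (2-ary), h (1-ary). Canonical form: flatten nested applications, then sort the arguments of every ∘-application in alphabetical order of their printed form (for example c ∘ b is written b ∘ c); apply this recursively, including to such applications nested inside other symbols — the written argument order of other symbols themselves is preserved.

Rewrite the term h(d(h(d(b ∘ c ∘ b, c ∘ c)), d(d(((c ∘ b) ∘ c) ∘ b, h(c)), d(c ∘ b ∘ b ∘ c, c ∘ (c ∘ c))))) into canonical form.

Answer: h(d(h(d(b ∘ b ∘ c, c ∘ c)), d(d(b ∘ b ∘ c ∘ c, h(c)), d(b ∘ b ∘ c ∘ c, c ∘ c ∘ c))))

Derivation:
Work inside:  ((c ∘ b) ∘ c) ∘ b
Un-nest:  c ∘ b ∘ c ∘ b
Order the arguments:  b ∘ b ∘ c ∘ c
Rebuild:  h(d(h(d(b ∘ b ∘ c, c ∘ c)), d(d(b ∘ b ∘ c ∘ c, h(c)), d(b ∘ b ∘ c ∘ c, c ∘ c ∘ c))))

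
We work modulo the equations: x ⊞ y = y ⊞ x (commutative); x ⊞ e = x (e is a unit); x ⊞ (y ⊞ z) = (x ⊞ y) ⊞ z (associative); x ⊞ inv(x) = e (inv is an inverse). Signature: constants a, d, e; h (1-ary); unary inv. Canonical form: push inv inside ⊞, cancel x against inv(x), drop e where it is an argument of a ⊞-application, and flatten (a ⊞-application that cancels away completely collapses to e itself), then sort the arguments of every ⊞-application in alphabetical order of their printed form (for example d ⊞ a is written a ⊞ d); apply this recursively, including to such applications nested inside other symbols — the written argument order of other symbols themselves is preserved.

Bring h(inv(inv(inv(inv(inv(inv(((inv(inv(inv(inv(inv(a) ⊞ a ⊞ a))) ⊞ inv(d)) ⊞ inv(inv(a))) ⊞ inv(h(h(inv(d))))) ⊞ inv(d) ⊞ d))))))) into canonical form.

Work inside:  ((inv(inv(inv(inv(inv(a) ⊞ a ⊞ a))) ⊞ inv(d)) ⊞ inv(inv(a))) ⊞ inv(h(h(inv(d))))) ⊞ inv(d) ⊞ d
Push inv inside:  distribute inv over ⊞ and collapse double inv
Combine occurrences:  a ⊞ a ⊞ d ⊞ inv(h(h(inv(d))))
Rebuild:  h(a ⊞ a ⊞ d ⊞ inv(h(h(inv(d)))))

Answer: h(a ⊞ a ⊞ d ⊞ inv(h(h(inv(d)))))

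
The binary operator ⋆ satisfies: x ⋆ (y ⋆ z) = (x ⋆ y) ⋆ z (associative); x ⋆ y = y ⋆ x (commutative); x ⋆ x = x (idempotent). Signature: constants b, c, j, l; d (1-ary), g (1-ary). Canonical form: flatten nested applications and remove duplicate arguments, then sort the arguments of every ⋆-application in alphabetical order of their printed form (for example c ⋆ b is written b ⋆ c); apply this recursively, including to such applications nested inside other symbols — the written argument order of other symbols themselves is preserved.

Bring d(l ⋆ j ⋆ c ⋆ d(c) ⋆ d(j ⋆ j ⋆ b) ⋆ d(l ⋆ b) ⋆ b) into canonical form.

Answer: d(b ⋆ c ⋆ d(b ⋆ j) ⋆ d(b ⋆ l) ⋆ d(c) ⋆ j ⋆ l)

Derivation:
Work inside:  l ⋆ j ⋆ c ⋆ d(c) ⋆ d(j ⋆ j ⋆ b) ⋆ d(l ⋆ b) ⋆ b
Inside:  d(j ⋆ j ⋆ b)  →  d(b ⋆ j)
Simplify inside:  d(l ⋆ b)  →  d(b ⋆ l)
Sort arguments:  b ⋆ c ⋆ d(b ⋆ j) ⋆ d(b ⋆ l) ⋆ d(c) ⋆ j ⋆ l
Put back:  d(b ⋆ c ⋆ d(b ⋆ j) ⋆ d(b ⋆ l) ⋆ d(c) ⋆ j ⋆ l)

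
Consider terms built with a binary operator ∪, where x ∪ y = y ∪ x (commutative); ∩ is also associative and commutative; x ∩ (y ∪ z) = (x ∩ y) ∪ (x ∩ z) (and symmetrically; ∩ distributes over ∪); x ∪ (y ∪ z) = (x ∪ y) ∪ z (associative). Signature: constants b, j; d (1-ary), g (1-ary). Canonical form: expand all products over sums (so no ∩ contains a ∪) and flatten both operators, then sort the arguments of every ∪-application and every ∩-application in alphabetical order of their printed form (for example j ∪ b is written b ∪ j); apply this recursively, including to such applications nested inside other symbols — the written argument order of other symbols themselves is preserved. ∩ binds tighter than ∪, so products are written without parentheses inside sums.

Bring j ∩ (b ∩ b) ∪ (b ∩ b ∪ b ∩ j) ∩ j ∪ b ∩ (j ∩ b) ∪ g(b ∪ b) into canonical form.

Expand products over sums:  b ∩ b ∩ j ∪ b ∩ b ∩ j ∪ b ∩ j ∩ j ∪ b ∩ b ∩ j ∪ g(b ∪ b)
Order the arguments:  b ∩ b ∩ j ∪ b ∩ b ∩ j ∪ b ∩ b ∩ j ∪ b ∩ j ∩ j ∪ g(b ∪ b)

Answer: b ∩ b ∩ j ∪ b ∩ b ∩ j ∪ b ∩ b ∩ j ∪ b ∩ j ∩ j ∪ g(b ∪ b)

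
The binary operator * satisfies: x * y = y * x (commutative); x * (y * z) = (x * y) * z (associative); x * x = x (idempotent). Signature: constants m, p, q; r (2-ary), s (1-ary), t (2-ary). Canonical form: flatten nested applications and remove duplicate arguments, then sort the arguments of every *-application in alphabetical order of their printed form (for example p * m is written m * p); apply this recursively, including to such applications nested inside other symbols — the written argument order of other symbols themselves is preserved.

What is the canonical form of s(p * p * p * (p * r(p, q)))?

Work inside:  p * p * p * (p * r(p, q))
Un-nest:  p * p * p * p * r(p, q)
Drop duplicates:  drop duplicate p, p, p
Sort:  p * r(p, q)
Rebuild:  s(p * r(p, q))

Answer: s(p * r(p, q))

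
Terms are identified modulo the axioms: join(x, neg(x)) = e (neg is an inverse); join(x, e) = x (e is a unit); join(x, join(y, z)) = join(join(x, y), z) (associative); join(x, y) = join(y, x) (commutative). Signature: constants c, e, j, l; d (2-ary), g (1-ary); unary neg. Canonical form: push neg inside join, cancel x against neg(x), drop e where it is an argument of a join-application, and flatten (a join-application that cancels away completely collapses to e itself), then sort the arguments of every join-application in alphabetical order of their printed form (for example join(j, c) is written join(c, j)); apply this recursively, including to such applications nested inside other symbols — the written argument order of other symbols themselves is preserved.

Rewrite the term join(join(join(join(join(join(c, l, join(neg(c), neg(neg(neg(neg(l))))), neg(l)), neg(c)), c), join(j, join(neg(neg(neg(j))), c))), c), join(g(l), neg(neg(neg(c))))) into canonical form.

Push neg inside:  distribute neg over join and collapse double neg
Inverses cancel:  j cancels
Combine occurrences:  join(c, l, g(l))
Sort arguments:  join(c, g(l), l)

Answer: join(c, g(l), l)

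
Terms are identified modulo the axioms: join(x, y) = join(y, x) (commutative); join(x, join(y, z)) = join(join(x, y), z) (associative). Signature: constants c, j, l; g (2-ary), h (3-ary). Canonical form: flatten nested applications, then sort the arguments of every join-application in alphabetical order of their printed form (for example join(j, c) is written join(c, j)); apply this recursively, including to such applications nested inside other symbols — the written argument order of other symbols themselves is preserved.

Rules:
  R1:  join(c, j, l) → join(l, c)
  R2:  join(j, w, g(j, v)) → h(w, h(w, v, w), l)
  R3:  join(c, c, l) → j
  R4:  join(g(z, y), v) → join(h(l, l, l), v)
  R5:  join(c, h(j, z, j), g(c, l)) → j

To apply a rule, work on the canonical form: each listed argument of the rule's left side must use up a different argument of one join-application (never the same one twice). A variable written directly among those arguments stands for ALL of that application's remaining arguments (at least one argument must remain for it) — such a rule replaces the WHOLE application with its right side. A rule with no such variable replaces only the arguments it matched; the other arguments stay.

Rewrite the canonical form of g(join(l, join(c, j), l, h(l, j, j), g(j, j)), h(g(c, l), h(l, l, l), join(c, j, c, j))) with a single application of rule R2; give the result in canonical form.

Canonical form:  g(join(c, g(j, j), h(l, j, j), j, l, l), h(g(c, l), h(l, l, l), join(c, c, j, j)))
Match R2:  consume g(j, j), j;  v := j, w := join(c, h(l, j, j), l, l)
The variable takes the whole remainder — replace the entire application.
Result:  g(h(join(c, h(l, j, j), l, l), h(join(c, h(l, j, j), l, l), j, join(c, h(l, j, j), l, l)), l), h(g(c, l), h(l, l, l), join(c, c, j, j)))

Answer: g(h(join(c, h(l, j, j), l, l), h(join(c, h(l, j, j), l, l), j, join(c, h(l, j, j), l, l)), l), h(g(c, l), h(l, l, l), join(c, c, j, j)))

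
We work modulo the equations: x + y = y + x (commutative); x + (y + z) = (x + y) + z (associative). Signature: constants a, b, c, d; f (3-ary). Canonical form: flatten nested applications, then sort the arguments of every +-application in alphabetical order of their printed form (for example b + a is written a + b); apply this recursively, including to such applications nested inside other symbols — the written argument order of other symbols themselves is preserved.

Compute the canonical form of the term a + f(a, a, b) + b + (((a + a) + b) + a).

Merge nested applications:  a + f(a, a, b) + b + a + a + b + a
Sort:  a + a + a + a + b + b + f(a, a, b)

Answer: a + a + a + a + b + b + f(a, a, b)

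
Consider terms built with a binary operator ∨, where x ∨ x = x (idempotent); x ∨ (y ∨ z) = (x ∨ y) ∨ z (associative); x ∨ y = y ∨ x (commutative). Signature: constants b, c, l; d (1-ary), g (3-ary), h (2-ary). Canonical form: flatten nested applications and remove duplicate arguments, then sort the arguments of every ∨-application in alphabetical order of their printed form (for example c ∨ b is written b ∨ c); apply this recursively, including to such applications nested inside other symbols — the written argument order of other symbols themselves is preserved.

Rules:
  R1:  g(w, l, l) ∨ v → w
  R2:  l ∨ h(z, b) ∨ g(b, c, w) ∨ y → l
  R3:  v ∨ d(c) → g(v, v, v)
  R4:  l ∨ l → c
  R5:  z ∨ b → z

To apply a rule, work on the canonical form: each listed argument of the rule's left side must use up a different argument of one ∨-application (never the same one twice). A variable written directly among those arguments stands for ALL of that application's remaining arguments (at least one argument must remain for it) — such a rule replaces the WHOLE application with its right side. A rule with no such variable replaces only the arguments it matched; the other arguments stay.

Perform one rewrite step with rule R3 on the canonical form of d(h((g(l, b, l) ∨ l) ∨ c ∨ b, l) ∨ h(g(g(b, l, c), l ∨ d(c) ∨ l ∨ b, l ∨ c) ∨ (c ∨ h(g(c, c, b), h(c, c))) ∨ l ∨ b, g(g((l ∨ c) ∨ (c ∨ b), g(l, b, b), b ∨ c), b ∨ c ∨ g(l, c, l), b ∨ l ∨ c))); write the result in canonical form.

Canonical form:  d(h(b ∨ c ∨ g(g(b, l, c), b ∨ d(c) ∨ l, c ∨ l) ∨ h(g(c, c, b), h(c, c)) ∨ l, g(g(b ∨ c ∨ l, g(l, b, b), b ∨ c), b ∨ c ∨ g(l, c, l), b ∨ c ∨ l)) ∨ h(b ∨ c ∨ g(l, b, l) ∨ l, l))
R3 matches:  uses d(c);  v := b ∨ l
The variable takes the whole remainder — replace the entire application.
Result:  d(h(b ∨ c ∨ g(g(b, l, c), g(b ∨ l, b ∨ l, b ∨ l), c ∨ l) ∨ h(g(c, c, b), h(c, c)) ∨ l, g(g(b ∨ c ∨ l, g(l, b, b), b ∨ c), b ∨ c ∨ g(l, c, l), b ∨ c ∨ l)) ∨ h(b ∨ c ∨ g(l, b, l) ∨ l, l))

Answer: d(h(b ∨ c ∨ g(g(b, l, c), g(b ∨ l, b ∨ l, b ∨ l), c ∨ l) ∨ h(g(c, c, b), h(c, c)) ∨ l, g(g(b ∨ c ∨ l, g(l, b, b), b ∨ c), b ∨ c ∨ g(l, c, l), b ∨ c ∨ l)) ∨ h(b ∨ c ∨ g(l, b, l) ∨ l, l))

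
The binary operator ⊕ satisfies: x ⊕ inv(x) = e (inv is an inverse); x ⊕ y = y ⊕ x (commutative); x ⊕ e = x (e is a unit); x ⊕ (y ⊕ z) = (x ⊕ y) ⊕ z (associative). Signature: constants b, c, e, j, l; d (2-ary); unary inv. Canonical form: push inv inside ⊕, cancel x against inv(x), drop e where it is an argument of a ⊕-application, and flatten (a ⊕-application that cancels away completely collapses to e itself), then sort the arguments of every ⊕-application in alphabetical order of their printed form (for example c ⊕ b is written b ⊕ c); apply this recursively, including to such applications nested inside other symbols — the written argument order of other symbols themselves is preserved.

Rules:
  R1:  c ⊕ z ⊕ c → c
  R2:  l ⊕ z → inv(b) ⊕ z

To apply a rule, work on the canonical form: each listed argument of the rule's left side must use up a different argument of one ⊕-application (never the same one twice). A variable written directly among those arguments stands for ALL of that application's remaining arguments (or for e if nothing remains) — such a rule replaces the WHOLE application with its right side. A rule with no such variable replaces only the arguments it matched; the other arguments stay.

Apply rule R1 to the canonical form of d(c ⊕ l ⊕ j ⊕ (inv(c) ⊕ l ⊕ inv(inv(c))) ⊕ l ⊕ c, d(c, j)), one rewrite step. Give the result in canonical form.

Canonical form:  d(c ⊕ c ⊕ j ⊕ l ⊕ l ⊕ l, d(c, j))
Apply R1:  consuming c, c;  z := j ⊕ l ⊕ l ⊕ l
The extension variable absorbs all remaining arguments, so the whole application is rewritten.
Result:  d(c, d(c, j))

Answer: d(c, d(c, j))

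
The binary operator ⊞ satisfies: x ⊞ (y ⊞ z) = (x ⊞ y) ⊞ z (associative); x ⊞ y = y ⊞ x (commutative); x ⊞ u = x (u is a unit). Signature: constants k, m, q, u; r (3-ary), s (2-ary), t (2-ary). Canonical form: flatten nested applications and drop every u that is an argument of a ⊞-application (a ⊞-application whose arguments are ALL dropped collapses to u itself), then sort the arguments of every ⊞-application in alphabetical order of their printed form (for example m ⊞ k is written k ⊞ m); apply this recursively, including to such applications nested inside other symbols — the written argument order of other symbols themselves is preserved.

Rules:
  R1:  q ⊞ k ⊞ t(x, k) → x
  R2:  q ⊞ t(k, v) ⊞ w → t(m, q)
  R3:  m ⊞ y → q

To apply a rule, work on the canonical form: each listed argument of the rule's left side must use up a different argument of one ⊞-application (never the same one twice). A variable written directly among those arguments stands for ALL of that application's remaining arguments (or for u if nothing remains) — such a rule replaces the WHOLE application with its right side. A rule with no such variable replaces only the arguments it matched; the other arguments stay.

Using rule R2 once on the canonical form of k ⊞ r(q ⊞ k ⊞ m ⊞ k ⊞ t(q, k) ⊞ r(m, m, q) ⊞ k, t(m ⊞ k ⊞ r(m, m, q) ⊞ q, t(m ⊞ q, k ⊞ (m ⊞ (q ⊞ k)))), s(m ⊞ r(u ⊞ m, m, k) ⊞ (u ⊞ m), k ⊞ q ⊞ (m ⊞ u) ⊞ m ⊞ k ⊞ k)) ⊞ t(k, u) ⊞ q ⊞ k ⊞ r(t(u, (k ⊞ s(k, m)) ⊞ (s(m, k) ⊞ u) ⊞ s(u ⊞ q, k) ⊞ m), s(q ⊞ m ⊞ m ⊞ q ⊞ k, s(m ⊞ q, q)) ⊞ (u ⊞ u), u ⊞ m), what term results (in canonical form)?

Answer: t(m, q)

Derivation:
Canonical form:  k ⊞ k ⊞ q ⊞ r(k ⊞ k ⊞ k ⊞ m ⊞ q ⊞ r(m, m, q) ⊞ t(q, k), t(k ⊞ m ⊞ q ⊞ r(m, m, q), t(m ⊞ q, k ⊞ k ⊞ m ⊞ q)), s(m ⊞ m ⊞ r(m, m, k), k ⊞ k ⊞ k ⊞ m ⊞ m ⊞ q)) ⊞ r(t(u, k ⊞ m ⊞ s(k, m) ⊞ s(m, k) ⊞ s(q, k)), s(k ⊞ m ⊞ m ⊞ q ⊞ q, s(m ⊞ q, q)), m) ⊞ t(k, u)
Apply R2:  consuming q, t(k, u);  v := u, w := k ⊞ k ⊞ r(k ⊞ k ⊞ k ⊞ m ⊞ q ⊞ r(m, m, q) ⊞ t(q, k), t(k ⊞ m ⊞ q ⊞ r(m, m, q), t(m ⊞ q, k ⊞ k ⊞ m ⊞ q)), s(m ⊞ m ⊞ r(m, m, k), k ⊞ k ⊞ k ⊞ m ⊞ m ⊞ q)) ⊞ r(t(u, k ⊞ m ⊞ s(k, m) ⊞ s(m, k) ⊞ s(q, k)), s(k ⊞ m ⊞ m ⊞ q ⊞ q, s(m ⊞ q, q)), m)
The extension variable absorbs all remaining arguments, so the whole application is rewritten.
Result:  t(m, q)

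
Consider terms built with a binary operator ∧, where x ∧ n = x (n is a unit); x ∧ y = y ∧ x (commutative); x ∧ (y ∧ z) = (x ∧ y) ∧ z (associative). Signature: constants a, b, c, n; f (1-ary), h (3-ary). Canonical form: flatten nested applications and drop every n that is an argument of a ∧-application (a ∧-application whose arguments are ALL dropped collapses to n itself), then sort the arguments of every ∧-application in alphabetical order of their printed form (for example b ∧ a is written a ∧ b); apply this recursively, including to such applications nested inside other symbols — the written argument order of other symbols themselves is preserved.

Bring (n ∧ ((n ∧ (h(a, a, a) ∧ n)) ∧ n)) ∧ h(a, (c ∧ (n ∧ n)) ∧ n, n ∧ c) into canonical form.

Merge nested applications:  n ∧ n ∧ h(a, a, a) ∧ n ∧ n ∧ h(a, (c ∧ (n ∧ n)) ∧ n, n ∧ c)
Simplify inside:  h(a, (c ∧ (n ∧ n)) ∧ n, n ∧ c)  →  h(a, c, c)
Unit:  drop n (×4)
Sort arguments:  h(a, a, a) ∧ h(a, c, c)

Answer: h(a, a, a) ∧ h(a, c, c)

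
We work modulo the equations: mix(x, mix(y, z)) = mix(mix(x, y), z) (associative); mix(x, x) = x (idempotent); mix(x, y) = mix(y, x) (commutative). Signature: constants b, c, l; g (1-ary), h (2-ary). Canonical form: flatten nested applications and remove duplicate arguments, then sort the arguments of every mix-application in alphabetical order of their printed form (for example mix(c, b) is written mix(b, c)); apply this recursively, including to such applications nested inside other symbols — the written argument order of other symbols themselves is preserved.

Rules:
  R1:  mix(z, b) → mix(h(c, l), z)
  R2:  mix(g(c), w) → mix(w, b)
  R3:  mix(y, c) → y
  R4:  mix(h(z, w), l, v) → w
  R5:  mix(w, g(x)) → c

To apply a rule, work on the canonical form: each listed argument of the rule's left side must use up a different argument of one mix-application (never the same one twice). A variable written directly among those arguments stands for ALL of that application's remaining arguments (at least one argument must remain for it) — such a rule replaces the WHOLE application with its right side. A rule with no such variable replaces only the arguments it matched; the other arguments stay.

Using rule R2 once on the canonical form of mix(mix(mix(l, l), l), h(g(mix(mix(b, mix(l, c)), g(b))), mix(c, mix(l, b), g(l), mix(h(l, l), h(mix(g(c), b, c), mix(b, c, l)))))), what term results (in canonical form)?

Answer: mix(h(g(mix(b, c, g(b), l)), mix(b, c, g(l), h(l, l), h(mix(b, c), mix(b, c, l)), l)), l)

Derivation:
Canonical form:  mix(h(g(mix(b, c, g(b), l)), mix(b, c, g(l), h(l, l), h(mix(b, c, g(c)), mix(b, c, l)), l)), l)
R2 matches:  uses g(c);  w := mix(b, c)
Every leftover argument binds to the variable; the entire application is replaced.
Result:  mix(h(g(mix(b, c, g(b), l)), mix(b, c, g(l), h(l, l), h(mix(b, c), mix(b, c, l)), l)), l)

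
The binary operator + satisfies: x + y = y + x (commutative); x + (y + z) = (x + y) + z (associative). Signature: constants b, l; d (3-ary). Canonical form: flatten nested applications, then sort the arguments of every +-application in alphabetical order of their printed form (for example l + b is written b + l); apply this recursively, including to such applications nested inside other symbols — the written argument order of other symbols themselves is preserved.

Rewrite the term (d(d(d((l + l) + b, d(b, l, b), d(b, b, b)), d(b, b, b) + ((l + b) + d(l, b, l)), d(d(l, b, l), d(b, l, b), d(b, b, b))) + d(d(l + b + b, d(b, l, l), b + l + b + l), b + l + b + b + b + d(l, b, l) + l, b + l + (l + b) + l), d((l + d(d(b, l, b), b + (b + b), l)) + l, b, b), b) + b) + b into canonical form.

Merge nested applications:  d(d(d((l + l) + b, d(b, l, b), d(b, b, b)), d(b, b, b) + ((l + b) + d(l, b, l)), d(d(l, b, l), d(b, l, b), d(b, b, b))) + d(d(l + b + b, d(b, l, l), b + l + b + l), b + l + b + b + b + d(l, b, l) + l, b + l + (l + b) + l), d((l + d(d(b, l, b), b + (b + b), l)) + l, b, b), b) + b + b
Simplify inside:  d(d(d((l + l) + b, d(b, l, b), d(b, b, b)), d(b, b, b) + ((l + b) + d(l, b, l)), d(d(l, b, l), d(b, l, b), d(b, b, b))) + d(d(l + b + b, d(b, l, l), b + l + b + l), b + l + b + b + b + d(l, b, l) + l, b + l + (l + b) + l), d((l + d(d(b, l, b), b + (b + b), l)) + l, b, b), b)  →  d(d(d(b + b + l, d(b, l, l), b + b + l + l), b + b + b + b + d(l, b, l) + l + l, b + b + l + l + l) + d(d(b + l + l, d(b, l, b), d(b, b, b)), b + d(b, b, b) + d(l, b, l) + l, d(d(l, b, l), d(b, l, b), d(b, b, b))), d(d(d(b, l, b), b + b + b, l) + l + l, b, b), b)
Sort:  b + b + d(d(d(b + b + l, d(b, l, l), b + b + l + l), b + b + b + b + d(l, b, l) + l + l, b + b + l + l + l) + d(d(b + l + l, d(b, l, b), d(b, b, b)), b + d(b, b, b) + d(l, b, l) + l, d(d(l, b, l), d(b, l, b), d(b, b, b))), d(d(d(b, l, b), b + b + b, l) + l + l, b, b), b)

Answer: b + b + d(d(d(b + b + l, d(b, l, l), b + b + l + l), b + b + b + b + d(l, b, l) + l + l, b + b + l + l + l) + d(d(b + l + l, d(b, l, b), d(b, b, b)), b + d(b, b, b) + d(l, b, l) + l, d(d(l, b, l), d(b, l, b), d(b, b, b))), d(d(d(b, l, b), b + b + b, l) + l + l, b, b), b)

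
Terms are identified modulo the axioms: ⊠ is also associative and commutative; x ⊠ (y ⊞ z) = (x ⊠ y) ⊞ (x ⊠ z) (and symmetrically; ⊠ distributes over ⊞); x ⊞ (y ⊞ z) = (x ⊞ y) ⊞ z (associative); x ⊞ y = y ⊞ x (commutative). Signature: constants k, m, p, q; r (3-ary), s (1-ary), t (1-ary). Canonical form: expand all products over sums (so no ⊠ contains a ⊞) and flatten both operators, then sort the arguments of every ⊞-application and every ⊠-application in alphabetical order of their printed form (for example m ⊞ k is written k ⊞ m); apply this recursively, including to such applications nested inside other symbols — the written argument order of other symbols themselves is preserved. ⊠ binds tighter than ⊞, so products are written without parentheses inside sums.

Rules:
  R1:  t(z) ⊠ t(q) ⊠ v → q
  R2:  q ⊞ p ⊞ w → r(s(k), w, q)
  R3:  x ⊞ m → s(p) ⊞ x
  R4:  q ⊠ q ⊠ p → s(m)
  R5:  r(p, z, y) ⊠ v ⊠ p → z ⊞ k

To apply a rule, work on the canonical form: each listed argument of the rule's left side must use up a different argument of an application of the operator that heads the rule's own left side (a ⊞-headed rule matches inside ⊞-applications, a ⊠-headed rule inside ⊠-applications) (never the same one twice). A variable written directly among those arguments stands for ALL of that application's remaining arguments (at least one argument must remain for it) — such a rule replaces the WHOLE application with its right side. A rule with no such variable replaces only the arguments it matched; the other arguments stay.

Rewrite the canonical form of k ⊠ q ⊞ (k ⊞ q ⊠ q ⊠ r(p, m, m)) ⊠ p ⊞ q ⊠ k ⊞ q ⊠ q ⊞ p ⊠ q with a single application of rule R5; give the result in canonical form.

Canonical form:  k ⊠ p ⊞ k ⊠ q ⊞ k ⊠ q ⊞ p ⊠ q ⊞ p ⊠ q ⊠ q ⊠ r(p, m, m) ⊞ q ⊠ q
R5 matches:  uses p, r(p, m, m);  v := q ⊠ q, y := m, z := m
The variable takes the whole remainder — replace the entire application.
New term:  k ⊞ k ⊠ p ⊞ k ⊠ q ⊞ k ⊠ q ⊞ m ⊞ p ⊠ q ⊞ q ⊠ q

Answer: k ⊞ k ⊠ p ⊞ k ⊠ q ⊞ k ⊠ q ⊞ m ⊞ p ⊠ q ⊞ q ⊠ q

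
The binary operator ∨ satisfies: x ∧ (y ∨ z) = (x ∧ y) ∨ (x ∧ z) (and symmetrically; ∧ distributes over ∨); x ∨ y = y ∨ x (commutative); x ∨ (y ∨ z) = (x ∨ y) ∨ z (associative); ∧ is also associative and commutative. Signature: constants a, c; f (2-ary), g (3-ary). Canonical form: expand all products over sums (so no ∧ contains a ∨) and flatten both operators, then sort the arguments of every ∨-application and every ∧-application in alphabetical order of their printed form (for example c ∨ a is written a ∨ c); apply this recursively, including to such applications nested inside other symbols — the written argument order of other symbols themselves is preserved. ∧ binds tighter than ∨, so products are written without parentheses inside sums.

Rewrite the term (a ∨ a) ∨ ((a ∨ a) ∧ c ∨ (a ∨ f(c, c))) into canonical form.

Answer: a ∨ a ∨ a ∨ a ∧ c ∨ a ∧ c ∨ f(c, c)

Derivation:
Expand:  a ∨ a ∨ a ∧ c ∨ a ∧ c ∨ a ∨ f(c, c)
Sort:  a ∨ a ∨ a ∨ a ∧ c ∨ a ∧ c ∨ f(c, c)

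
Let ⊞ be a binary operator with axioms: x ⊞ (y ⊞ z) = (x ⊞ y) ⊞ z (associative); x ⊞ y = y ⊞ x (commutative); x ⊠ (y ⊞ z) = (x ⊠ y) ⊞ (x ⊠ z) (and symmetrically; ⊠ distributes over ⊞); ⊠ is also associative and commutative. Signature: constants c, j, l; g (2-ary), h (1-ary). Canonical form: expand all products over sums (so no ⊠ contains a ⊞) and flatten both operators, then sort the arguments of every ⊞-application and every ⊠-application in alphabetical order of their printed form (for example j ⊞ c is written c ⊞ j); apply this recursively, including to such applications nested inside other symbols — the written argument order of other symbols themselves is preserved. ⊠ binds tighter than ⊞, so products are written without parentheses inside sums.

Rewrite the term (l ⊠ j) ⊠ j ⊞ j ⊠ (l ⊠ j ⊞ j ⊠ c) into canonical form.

Answer: c ⊠ j ⊠ j ⊞ j ⊠ j ⊠ l ⊞ j ⊠ j ⊠ l

Derivation:
Expand products over sums:  j ⊠ j ⊠ l ⊞ j ⊠ j ⊠ l ⊞ c ⊠ j ⊠ j
Sort:  c ⊠ j ⊠ j ⊞ j ⊠ j ⊠ l ⊞ j ⊠ j ⊠ l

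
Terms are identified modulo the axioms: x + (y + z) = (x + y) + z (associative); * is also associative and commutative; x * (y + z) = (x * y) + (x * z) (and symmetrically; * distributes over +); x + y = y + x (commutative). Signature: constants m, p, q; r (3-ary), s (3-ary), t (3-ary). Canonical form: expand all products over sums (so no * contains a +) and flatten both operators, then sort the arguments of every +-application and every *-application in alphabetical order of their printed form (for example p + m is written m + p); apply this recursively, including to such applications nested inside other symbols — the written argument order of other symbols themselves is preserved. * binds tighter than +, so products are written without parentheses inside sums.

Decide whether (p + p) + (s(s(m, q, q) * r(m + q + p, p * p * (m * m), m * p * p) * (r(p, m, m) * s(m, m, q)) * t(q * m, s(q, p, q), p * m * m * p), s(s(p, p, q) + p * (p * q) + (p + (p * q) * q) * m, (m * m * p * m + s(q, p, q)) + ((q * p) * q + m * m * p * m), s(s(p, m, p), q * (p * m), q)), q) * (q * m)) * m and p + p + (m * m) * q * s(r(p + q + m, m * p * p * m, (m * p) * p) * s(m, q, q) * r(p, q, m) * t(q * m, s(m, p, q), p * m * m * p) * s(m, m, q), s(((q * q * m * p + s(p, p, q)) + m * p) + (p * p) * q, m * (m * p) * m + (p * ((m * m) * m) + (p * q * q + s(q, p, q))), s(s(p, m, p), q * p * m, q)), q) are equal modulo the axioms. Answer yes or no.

Answer: no — m * m * q * s(r(m + p + q, m * m * p * p, m * p * p) * r(p, m, m) * s(m, m, q) * s(m, q, q) * t(m * q, s(q, p, q), m * m * p * p), s(m * p + m * p * q * q + p * p * q + s(p, p, q), m * m * m * p + m * m * m * p + p * q * q + s(q, p, q), s(s(p, m, p), m * p * q, q)), q) + p + p vs m * m * q * s(r(m + p + q, m * m * p * p, m * p * p) * r(p, q, m) * s(m, m, q) * s(m, q, q) * t(m * q, s(m, p, q), m * m * p * p), s(m * p + m * p * q * q + p * p * q + s(p, p, q), m * m * m * p + m * m * m * p + p * q * q + s(q, p, q), s(s(p, m, p), m * p * q, q)), q) + p + p

Derivation:
Left:  (p + p) + (s(s(m, q, q) * r(m + q + p, p * p * (m * m), m * p * p) * (r(p, m, m) * s(m, m, q)) * t(q * m, s(q, p, q), p * m * m * p), s(s(p, p, q) + p * (p * q) + (p + (p * q) * q) * m, (m * m * p * m + s(q, p, q)) + ((q * p) * q + m * m * p * m), s(s(p, m, p), q * (p * m), q)), q) * (q * m)) * m
  Expand products over sums:  p + p + m * m * q * s(r(m + p + q, m * m * p * p, m * p * p) * r(p, m, m) * s(m, m, q) * s(m, q, q) * t(m * q, s(q, p, q), m * m * p * p), s(m * p + m * p * q * q + p * p * q + s(p, p, q), m * m * m * p + m * m * m * p + p * q * q + s(q, p, q), s(s(p, m, p), m * p * q, q)), q)
  Sort arguments:  m * m * q * s(r(m + p + q, m * m * p * p, m * p * p) * r(p, m, m) * s(m, m, q) * s(m, q, q) * t(m * q, s(q, p, q), m * m * p * p), s(m * p + m * p * q * q + p * p * q + s(p, p, q), m * m * m * p + m * m * m * p + p * q * q + s(q, p, q), s(s(p, m, p), m * p * q, q)), q) + p + p
Right:  p + p + (m * m) * q * s(r(p + q + m, m * p * p * m, (m * p) * p) * s(m, q, q) * r(p, q, m) * t(q * m, s(m, p, q), p * m * m * p) * s(m, m, q), s(((q * q * m * p + s(p, p, q)) + m * p) + (p * p) * q, m * (m * p) * m + (p * ((m * m) * m) + (p * q * q + s(q, p, q))), s(s(p, m, p), q * p * m, q)), q)
  Un-nest:  p + p + m * m * q * s(r(m + p + q, m * m * p * p, m * p * p) * r(p, q, m) * s(m, m, q) * s(m, q, q) * t(m * q, s(m, p, q), m * m * p * p), s(m * p + m * p * q * q + p * p * q + s(p, p, q), m * m * m * p + m * m * m * p + p * q * q + s(q, p, q), s(s(p, m, p), m * p * q, q)), q)
  Order the arguments:  m * m * q * s(r(m + p + q, m * m * p * p, m * p * p) * r(p, q, m) * s(m, m, q) * s(m, q, q) * t(m * q, s(m, p, q), m * m * p * p), s(m * p + m * p * q * q + p * p * q + s(p, p, q), m * m * m * p + m * m * m * p + p * q * q + s(q, p, q), s(s(p, m, p), m * p * q, q)), q) + p + p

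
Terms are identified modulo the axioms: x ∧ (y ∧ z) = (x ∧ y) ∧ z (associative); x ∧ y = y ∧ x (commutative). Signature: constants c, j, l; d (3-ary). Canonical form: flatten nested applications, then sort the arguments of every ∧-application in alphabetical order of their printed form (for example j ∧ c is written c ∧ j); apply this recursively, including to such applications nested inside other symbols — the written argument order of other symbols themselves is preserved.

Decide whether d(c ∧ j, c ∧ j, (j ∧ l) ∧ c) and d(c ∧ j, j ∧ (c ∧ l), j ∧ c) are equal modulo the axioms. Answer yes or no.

Left:  d(c ∧ j, c ∧ j, (j ∧ l) ∧ c)
  Work inside:  (j ∧ l) ∧ c
  Un-nest:  j ∧ l ∧ c
  Sort:  c ∧ j ∧ l
  Put back:  d(c ∧ j, c ∧ j, c ∧ j ∧ l)
Right:  d(c ∧ j, j ∧ (c ∧ l), j ∧ c)
  Focus inside:  j ∧ (c ∧ l)
  Un-nest:  j ∧ c ∧ l
  Sort:  c ∧ j ∧ l
  Put back:  d(c ∧ j, c ∧ j ∧ l, c ∧ j)

Answer: no — d(c ∧ j, c ∧ j, c ∧ j ∧ l) vs d(c ∧ j, c ∧ j ∧ l, c ∧ j)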